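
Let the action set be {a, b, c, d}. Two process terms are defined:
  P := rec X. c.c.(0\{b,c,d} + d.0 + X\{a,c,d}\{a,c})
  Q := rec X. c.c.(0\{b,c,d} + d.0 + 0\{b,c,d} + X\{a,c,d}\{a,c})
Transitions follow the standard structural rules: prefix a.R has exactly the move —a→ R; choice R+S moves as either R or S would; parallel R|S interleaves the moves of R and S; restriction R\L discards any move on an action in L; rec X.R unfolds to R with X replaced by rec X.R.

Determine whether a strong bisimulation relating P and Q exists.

bisimilar

P's transition system — 4 states:
  p0 = rec X. c.c.(0\{b,c,d} + d.0 + X\{a,c,d}\{a,c}) has moves -c-> p1
  p1 = c.(0\{b,c,d} + d.0 + (rec X. c.c.(0\{b,c,d} + d.0 + X\{a,c,d}\{a,c}))\{a,c,d}\{a,c}) has moves -c-> p2
  p2 = 0\{b,c,d} + d.0 + (rec X. c.c.(0\{b,c,d} + d.0 + X\{a,c,d}\{a,c}))\{a,c,d}\{a,c} has moves -d-> p3
  p3 = 0 has moves (no moves)
Q's transition system — 4 states:
  q0 = rec X. c.c.(0\{b,c,d} + d.0 + 0\{b,c,d} + X\{a,c,d}\{a,c}) has moves -c-> q1
  q1 = c.(0\{b,c,d} + d.0 + 0\{b,c,d} + (rec X. c.c.(0\{b,c,d} + d.0 + 0\{b,c,d} + X\{a,c,d}\{a,c}))\{a,c,d}\{a,c}) has moves -c-> q2
  q2 = 0\{b,c,d} + d.0 + 0\{b,c,d} + (rec X. c.c.(0\{b,c,d} + d.0 + 0\{b,c,d} + X\{a,c,d}\{a,c}))\{a,c,d}\{a,c} has moves -d-> q3
  q3 = 0 has moves (no moves)
Coarsest stable partition (strong bisimilarity classes):
  B0 = {p0, q0}
  B1 = {p1, q1}
  B2 = {p2, q2}
  B3 = {p3, q3}
p0 ∈ B0, q0 ∈ B0 → same block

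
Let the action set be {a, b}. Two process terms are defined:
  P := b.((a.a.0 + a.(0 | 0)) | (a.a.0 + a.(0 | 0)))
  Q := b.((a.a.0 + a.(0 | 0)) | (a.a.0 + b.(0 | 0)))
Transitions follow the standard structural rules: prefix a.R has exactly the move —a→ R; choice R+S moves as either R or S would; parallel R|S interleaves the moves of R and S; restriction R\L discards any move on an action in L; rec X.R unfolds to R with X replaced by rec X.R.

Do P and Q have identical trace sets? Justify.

P's transition system — 17 states:
  u0 = b.((a.a.0 + a.(0 | 0)) | (a.a.0 + a.(0 | 0))) | --b--▸ u1
  u1 = (a.a.0 + a.(0 | 0)) | (a.a.0 + a.(0 | 0)) | --a--▸ u2, --a--▸ u3, --a--▸ u4, --a--▸ u5
  u2 = (a.a.0 + a.(0 | 0)) | (0 | 0) | --a--▸ u6, --a--▸ u7
  u3 = (a.a.0 + a.(0 | 0)) | a.0 | --a--▸ u10, --a--▸ u8, --a--▸ u9
  u4 = 0 | 0 | (a.a.0 + a.(0 | 0)) | --a--▸ u6, --a--▸ u9
  u5 = a.0 | (a.a.0 + a.(0 | 0)) | --a--▸ u10, --a--▸ u11, --a--▸ u7
  u6 = 0 | 0 | (0 | 0) | ∅
  u7 = a.0 | (0 | 0) | --a--▸ u12
  u8 = (a.a.0 + a.(0 | 0)) | 0 | --a--▸ u13, --a--▸ u14
  u9 = 0 | 0 | a.0 | --a--▸ u13
  u10 = a.0 | a.0 | --a--▸ u14, --a--▸ u15
  u11 = 0 | (a.a.0 + a.(0 | 0)) | --a--▸ u12, --a--▸ u15
  u12 = 0 | (0 | 0) | ∅
  u13 = 0 | 0 | 0 | ∅
  u14 = a.0 | 0 | --a--▸ u16
  u15 = 0 | a.0 | --a--▸ u16
  u16 = 0 | 0 | ∅
Q's transition system — 17 states:
  v0 = b.((a.a.0 + a.(0 | 0)) | (a.a.0 + b.(0 | 0))) | --b--▸ v1
  v1 = (a.a.0 + a.(0 | 0)) | (a.a.0 + b.(0 | 0)) | --a--▸ v2, --a--▸ v3, --a--▸ v4, --b--▸ v5
  v2 = (a.a.0 + a.(0 | 0)) | a.0 | --a--▸ v6, --a--▸ v7, --a--▸ v8
  v3 = 0 | 0 | (a.a.0 + b.(0 | 0)) | --a--▸ v7, --b--▸ v9
  v4 = a.0 | (a.a.0 + b.(0 | 0)) | --a--▸ v10, --a--▸ v8, --b--▸ v11
  v5 = (a.a.0 + a.(0 | 0)) | (0 | 0) | --a--▸ v11, --a--▸ v9
  v6 = (a.a.0 + a.(0 | 0)) | 0 | --a--▸ v12, --a--▸ v13
  v7 = 0 | 0 | a.0 | --a--▸ v12
  v8 = a.0 | a.0 | --a--▸ v13, --a--▸ v14
  v9 = 0 | 0 | (0 | 0) | ∅
  v10 = 0 | (a.a.0 + b.(0 | 0)) | --a--▸ v14, --b--▸ v15
  v11 = a.0 | (0 | 0) | --a--▸ v15
  v12 = 0 | 0 | 0 | ∅
  v13 = a.0 | 0 | --a--▸ v16
  v14 = 0 | a.0 | --a--▸ v16
  v15 = 0 | (0 | 0) | ∅
  v16 = 0 | 0 | ∅
Executing bb from Q (initial set {v0}):
  [1] b ⇒ {v1}
  [2] b ⇒ {v5}
  ✓ Q
Executing bb from P (initial set {u0}):
  [1] b ⇒ {u1}
  [2] b ⇒ no successor for P

NO — witness ⟨bb⟩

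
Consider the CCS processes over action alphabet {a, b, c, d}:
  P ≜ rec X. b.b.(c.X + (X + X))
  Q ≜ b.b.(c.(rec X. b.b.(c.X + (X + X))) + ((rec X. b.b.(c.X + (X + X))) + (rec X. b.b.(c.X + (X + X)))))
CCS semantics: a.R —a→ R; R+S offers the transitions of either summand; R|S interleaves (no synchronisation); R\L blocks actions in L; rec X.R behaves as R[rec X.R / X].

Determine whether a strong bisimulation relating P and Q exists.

P ~ Q

Reachable graph of P (3 states):
  p0 = rec X. b.b.(c.X + (X + X)) → =b=> p1
  p1 = b.(c.(rec X. b.b.(c.X + (X + X))) + ((rec X. b.b.(c.X + (X + X))) + (rec X. b.b.(c.X + (X + X))))) → =b=> p2
  p2 = c.(rec X. b.b.(c.X + (X + X))) + ((rec X. b.b.(c.X + (X + X))) + (rec X. b.b.(c.X + (X + X)))) → =b=> p1, =c=> p0
Reachable graph of Q (4 states):
  q0 = b.b.(c.(rec X. b.b.(c.X + (X + X))) + ((rec X. b.b.(c.X + (X + X))) + (rec X. b.b.(c.X + (X + X))))) → =b=> q1
  q1 = b.(c.(rec X. b.b.(c.X + (X + X))) + ((rec X. b.b.(c.X + (X + X))) + (rec X. b.b.(c.X + (X + X))))) → =b=> q2
  q2 = c.(rec X. b.b.(c.X + (X + X))) + ((rec X. b.b.(c.X + (X + X))) + (rec X. b.b.(c.X + (X + X)))) → =b=> q1, =c=> q3
  q3 = rec X. b.b.(c.X + (X + X)) → =b=> q1
Bisimilarity quotient blocks:
  B0 = {p0, q0, q3}
  B1 = {p1, q1}
  B2 = {p2, q2}
p0 ∈ B0, q0 ∈ B0 → same block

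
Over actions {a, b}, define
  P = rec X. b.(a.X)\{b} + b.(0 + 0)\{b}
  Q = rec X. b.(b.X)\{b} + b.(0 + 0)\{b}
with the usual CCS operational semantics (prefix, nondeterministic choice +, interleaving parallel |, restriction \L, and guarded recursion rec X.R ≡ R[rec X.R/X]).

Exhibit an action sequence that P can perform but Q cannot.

P's transition system — 4 states:
  s0 = rec X. b.(a.X)\{b} + b.(0 + 0)\{b} :: --b--▸ s1, --b--▸ s2
  s1 = (0 + 0)\{b} :: deadlocked
  s2 = (a.(rec X. b.(a.X)\{b} + b.(0 + 0)\{b}))\{b} :: --a--▸ s3
  s3 = (rec X. b.(a.X)\{b} + b.(0 + 0)\{b})\{b} :: deadlocked
Q's transition system — 3 states:
  t0 = rec X. b.(b.X)\{b} + b.(0 + 0)\{b} :: --b--▸ t1, --b--▸ t2
  t1 = (0 + 0)\{b} :: deadlocked
  t2 = (b.(rec X. b.(b.X)\{b} + b.(0 + 0)\{b}))\{b} :: deadlocked
Executing ba from P (initial set {s0}):
  after b @ step 1: {s1, s2}
  after a @ step 2: {s3}
  P completes σ.
Executing ba from Q (initial set {t0}):
  after b @ step 1: {t1, t2}
  after a @ step 2: ∅ (Q stuck)

ba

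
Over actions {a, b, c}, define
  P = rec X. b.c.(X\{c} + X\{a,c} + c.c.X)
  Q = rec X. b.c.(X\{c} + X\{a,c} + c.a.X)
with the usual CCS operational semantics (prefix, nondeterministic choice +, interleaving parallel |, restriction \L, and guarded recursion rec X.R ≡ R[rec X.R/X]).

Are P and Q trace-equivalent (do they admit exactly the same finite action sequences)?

traces(P) ≠ traces(Q) — witness ⟨bccc⟩

P's transition system — 6 states:
  m0 = rec X. b.c.(X\{c} + X\{a,c} + c.c.X) has moves -b-> m1
  m1 = c.((rec X. b.c.(X\{c} + X\{a,c} + c.c.X))\{c} + (rec X. b.c.(X\{c} + X\{a,c} + c.c.X))\{a,c} + c.c.(rec X. b.c.(X\{c} + X\{a,c} + c.c.X))) has moves -c-> m2
  m2 = (rec X. b.c.(X\{c} + X\{a,c} + c.c.X))\{c} + (rec X. b.c.(X\{c} + X\{a,c} + c.c.X))\{a,c} + c.c.(rec X. b.c.(X\{c} + X\{a,c} + c.c.X)) has moves -b-> m3, -b-> m4, -c-> m5
  m3 = (c.((rec X. b.c.(X\{c} + X\{a,c} + c.c.X))\{c} + (rec X. b.c.(X\{c} + X\{a,c} + c.c.X))\{a,c} + c.c.(rec X. b.c.(X\{c} + X\{a,c} + c.c.X))))\{a,c} has moves deadlocked
  m4 = (c.((rec X. b.c.(X\{c} + X\{a,c} + c.c.X))\{c} + (rec X. b.c.(X\{c} + X\{a,c} + c.c.X))\{a,c} + c.c.(rec X. b.c.(X\{c} + X\{a,c} + c.c.X))))\{c} has moves deadlocked
  m5 = c.(rec X. b.c.(X\{c} + X\{a,c} + c.c.X)) has moves -c-> m0
Q's transition system — 6 states:
  n0 = rec X. b.c.(X\{c} + X\{a,c} + c.a.X) has moves -b-> n1
  n1 = c.((rec X. b.c.(X\{c} + X\{a,c} + c.a.X))\{c} + (rec X. b.c.(X\{c} + X\{a,c} + c.a.X))\{a,c} + c.a.(rec X. b.c.(X\{c} + X\{a,c} + c.a.X))) has moves -c-> n2
  n2 = (rec X. b.c.(X\{c} + X\{a,c} + c.a.X))\{c} + (rec X. b.c.(X\{c} + X\{a,c} + c.a.X))\{a,c} + c.a.(rec X. b.c.(X\{c} + X\{a,c} + c.a.X)) has moves -b-> n3, -b-> n4, -c-> n5
  n3 = (c.((rec X. b.c.(X\{c} + X\{a,c} + c.a.X))\{c} + (rec X. b.c.(X\{c} + X\{a,c} + c.a.X))\{a,c} + c.a.(rec X. b.c.(X\{c} + X\{a,c} + c.a.X))))\{a,c} has moves deadlocked
  n4 = (c.((rec X. b.c.(X\{c} + X\{a,c} + c.a.X))\{c} + (rec X. b.c.(X\{c} + X\{a,c} + c.a.X))\{a,c} + c.a.(rec X. b.c.(X\{c} + X\{a,c} + c.a.X))))\{c} has moves deadlocked
  n5 = a.(rec X. b.c.(X\{c} + X\{a,c} + c.a.X)) has moves -a-> n0
Executing bccc from P (initial set {m0}):
  after b @ step 1: {m1}
  after c @ step 2: {m2}
  after c @ step 3: {m5}
  after c @ step 4: {m0}
  P completes σ.
Executing bccc from Q (initial set {n0}):
  after b @ step 1: {n1}
  after c @ step 2: {n2}
  after c @ step 3: {n5}
  after c @ step 4: no successor for Q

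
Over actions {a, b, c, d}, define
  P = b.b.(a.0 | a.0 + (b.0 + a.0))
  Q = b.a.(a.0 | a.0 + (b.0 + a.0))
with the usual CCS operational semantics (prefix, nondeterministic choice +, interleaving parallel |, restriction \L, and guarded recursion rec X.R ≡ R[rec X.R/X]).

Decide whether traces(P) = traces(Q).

LTS(P): 7 reachable states
  m0 = b.b.(a.0 | a.0 + (b.0 + a.0)) | ··b··> m1
  m1 = b.(a.0 | a.0 + (b.0 + a.0)) | ··b··> m2
  m2 = a.0 | a.0 + (b.0 + a.0) | ··a··> m3, ··a··> m4, ··a··> m5, ··b··> m3
  m3 = 0 | (no moves)
  m4 = 0 | a.0 | ··a··> m6
  m5 = a.0 | 0 | ··a··> m6
  m6 = 0 | 0 | (no moves)
LTS(Q): 7 reachable states
  n0 = b.a.(a.0 | a.0 + (b.0 + a.0)) | ··b··> n1
  n1 = a.(a.0 | a.0 + (b.0 + a.0)) | ··a··> n2
  n2 = a.0 | a.0 + (b.0 + a.0) | ··a··> n3, ··a··> n4, ··a··> n5, ··b··> n3
  n3 = 0 | (no moves)
  n4 = 0 | a.0 | ··a··> n6
  n5 = a.0 | 0 | ··a··> n6
  n6 = 0 | 0 | (no moves)
Executing bb from P (initial set {m0}):
  step 1 (b): {m1}
  step 2 (b): {m2}
  P completes σ.
Executing bb from Q (initial set {n0}):
  step 1 (b): {n1}
  step 2 (b): no successor for Q

trace-distinct — witness ⟨bb⟩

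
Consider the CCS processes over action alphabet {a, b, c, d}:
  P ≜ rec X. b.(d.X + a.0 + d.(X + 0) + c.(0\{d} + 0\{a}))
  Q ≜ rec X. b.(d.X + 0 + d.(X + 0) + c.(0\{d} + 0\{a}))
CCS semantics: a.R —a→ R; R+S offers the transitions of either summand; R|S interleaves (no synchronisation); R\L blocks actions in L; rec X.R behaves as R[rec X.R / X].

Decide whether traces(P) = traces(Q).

LTS(P): 5 reachable states
  s0 = rec X. b.(d.X + a.0 + d.(X + 0) + c.(0\{d} + 0\{a})) ⊢ —b→ s1
  s1 = d.(rec X. b.(d.X + a.0 + d.(X + 0) + c.(0\{d} + 0\{a}))) + a.0 + d.((rec X. b.(d.X + a.0 + d.(X + 0) + c.(0\{d} + 0\{a}))) + 0) + c.(0\{d} + 0\{a}) ⊢ —a→ s2, —c→ s3, —d→ s0, —d→ s4
  s2 = 0 ⊢ (no moves)
  s3 = 0\{d} + 0\{a} ⊢ (no moves)
  s4 = (rec X. b.(d.X + a.0 + d.(X + 0) + c.(0\{d} + 0\{a}))) + 0 ⊢ —b→ s1
LTS(Q): 4 reachable states
  t0 = rec X. b.(d.X + 0 + d.(X + 0) + c.(0\{d} + 0\{a})) ⊢ —b→ t1
  t1 = d.(rec X. b.(d.X + 0 + d.(X + 0) + c.(0\{d} + 0\{a}))) + 0 + d.((rec X. b.(d.X + 0 + d.(X + 0) + c.(0\{d} + 0\{a}))) + 0) + c.(0\{d} + 0\{a}) ⊢ —c→ t2, —d→ t0, —d→ t3
  t2 = 0\{d} + 0\{a} ⊢ (no moves)
  t3 = (rec X. b.(d.X + 0 + d.(X + 0) + c.(0\{d} + 0\{a}))) + 0 ⊢ —b→ t1
Executing ba from P (initial set {s0}):
  after b @ step 1: {s1}
  after a @ step 2: {s2}
  P completes σ.
Executing ba from Q (initial set {t0}):
  after b @ step 1: {t1}
  after a @ step 2: ∅  — Q cannot continue

NO — witness ⟨ba⟩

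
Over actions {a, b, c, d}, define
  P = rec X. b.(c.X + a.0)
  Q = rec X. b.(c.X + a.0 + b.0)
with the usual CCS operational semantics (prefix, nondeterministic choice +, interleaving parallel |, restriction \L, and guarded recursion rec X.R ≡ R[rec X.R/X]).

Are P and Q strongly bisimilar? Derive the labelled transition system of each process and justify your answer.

NO

P's transition system — 3 states:
  m0 = rec X. b.(c.X + a.0) → -b-> m1
  m1 = c.(rec X. b.(c.X + a.0)) + a.0 → -a-> m2, -c-> m0
  m2 = 0 → stopped
Q's transition system — 3 states:
  n0 = rec X. b.(c.X + a.0 + b.0) → -b-> n1
  n1 = c.(rec X. b.(c.X + a.0 + b.0)) + a.0 + b.0 → -a-> n2, -b-> n2, -c-> n0
  n2 = 0 → stopped
Partition-refinement fixed point:
  B0 = {m0}
  B1 = {m1}
  B2 = {m2, n2}
  B3 = {n0}
  B4 = {n1}
m0 ∈ B0, n0 ∈ B3 → different blocks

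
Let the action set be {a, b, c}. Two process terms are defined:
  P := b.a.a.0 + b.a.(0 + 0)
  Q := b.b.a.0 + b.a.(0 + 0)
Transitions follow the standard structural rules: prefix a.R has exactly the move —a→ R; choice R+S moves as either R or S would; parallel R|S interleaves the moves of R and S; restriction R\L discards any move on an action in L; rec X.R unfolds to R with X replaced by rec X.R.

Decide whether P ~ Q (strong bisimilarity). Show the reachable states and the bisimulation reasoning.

P's transition system — 6 states:
  m0 = b.a.a.0 + b.a.(0 + 0) ⊢ -b-> m1, -b-> m2
  m1 = a.(0 + 0) ⊢ -a-> m3
  m2 = a.a.0 ⊢ -a-> m4
  m3 = 0 + 0 ⊢ stopped
  m4 = a.0 ⊢ -a-> m5
  m5 = 0 ⊢ stopped
Q's transition system — 6 states:
  n0 = b.b.a.0 + b.a.(0 + 0) ⊢ -b-> n1, -b-> n2
  n1 = a.(0 + 0) ⊢ -a-> n3
  n2 = b.a.0 ⊢ -b-> n4
  n3 = 0 + 0 ⊢ stopped
  n4 = a.0 ⊢ -a-> n5
  n5 = 0 ⊢ stopped
Partition-refinement fixed point:
  B0 = {m0}
  B1 = {m1, m4, n1, n4}
  B2 = {m3, m5, n3, n5}
  B3 = {m2}
  B4 = {n0}
  B5 = {n2}
m0 ∈ B0, n0 ∈ B4 → different blocks

NO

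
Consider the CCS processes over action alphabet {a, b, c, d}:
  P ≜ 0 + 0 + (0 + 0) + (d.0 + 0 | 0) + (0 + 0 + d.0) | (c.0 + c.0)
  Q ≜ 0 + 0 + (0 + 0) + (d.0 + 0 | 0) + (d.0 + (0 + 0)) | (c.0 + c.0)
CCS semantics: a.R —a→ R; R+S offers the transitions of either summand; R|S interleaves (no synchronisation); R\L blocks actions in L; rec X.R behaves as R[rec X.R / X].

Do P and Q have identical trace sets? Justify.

traces(P) = traces(Q)

P's transition system — 5 states:
  s0 = 0 + 0 + (0 + 0) + (d.0 + 0 | 0) + (0 + 0 + d.0) | (c.0 + c.0) → ··c··> s1, ··d··> s2, ··d··> s3
  s1 = (0 + 0 + d.0) | 0 → ··d··> s4
  s2 = 0 → (no moves)
  s3 = 0 | (c.0 + c.0) → ··c··> s4
  s4 = 0 | 0 → (no moves)
Q's transition system — 5 states:
  t0 = 0 + 0 + (0 + 0) + (d.0 + 0 | 0) + (d.0 + (0 + 0)) | (c.0 + c.0) → ··c··> t1, ··d··> t2, ··d··> t3
  t1 = (d.0 + (0 + 0)) | 0 → ··d··> t4
  t2 = 0 → (no moves)
  t3 = 0 | (c.0 + c.0) → ··c··> t4
  t4 = 0 | 0 → (no moves)
Bisimilarity quotient blocks:
  B0 = {s0, t0}
  B1 = {s3, t3}
  B2 = {s2, s4, t2, t4}
  B3 = {s1, t1}
s0 ∈ B0, t0 ∈ B0 → same block
Bisimilar ⇒ trace-equivalent.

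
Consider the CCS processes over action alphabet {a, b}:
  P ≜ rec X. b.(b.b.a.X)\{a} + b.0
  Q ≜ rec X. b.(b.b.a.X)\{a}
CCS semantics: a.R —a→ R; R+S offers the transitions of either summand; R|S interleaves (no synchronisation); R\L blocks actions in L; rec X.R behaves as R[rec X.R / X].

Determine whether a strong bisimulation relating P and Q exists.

P's transition system — 5 states:
  u0 = rec X. b.(b.b.a.X)\{a} + b.0 has moves --b--▸ u1, --b--▸ u2
  u1 = (b.b.a.(rec X. b.(b.b.a.X)\{a} + b.0))\{a} has moves --b--▸ u3
  u2 = 0 has moves ·
  u3 = (b.a.(rec X. b.(b.b.a.X)\{a} + b.0))\{a} has moves --b--▸ u4
  u4 = (a.(rec X. b.(b.b.a.X)\{a} + b.0))\{a} has moves ·
Q's transition system — 4 states:
  v0 = rec X. b.(b.b.a.X)\{a} has moves --b--▸ v1
  v1 = (b.b.a.(rec X. b.(b.b.a.X)\{a}))\{a} has moves --b--▸ v2
  v2 = (b.a.(rec X. b.(b.b.a.X)\{a}))\{a} has moves --b--▸ v3
  v3 = (a.(rec X. b.(b.b.a.X)\{a}))\{a} has moves ·
Partition-refinement fixed point:
  B0 = {u0}
  B1 = {u2, u4, v3}
  B2 = {u1, v1}
  B3 = {u3, v2}
  B4 = {v0}
u0 ∈ B0, v0 ∈ B4 → different blocks

not bisimilar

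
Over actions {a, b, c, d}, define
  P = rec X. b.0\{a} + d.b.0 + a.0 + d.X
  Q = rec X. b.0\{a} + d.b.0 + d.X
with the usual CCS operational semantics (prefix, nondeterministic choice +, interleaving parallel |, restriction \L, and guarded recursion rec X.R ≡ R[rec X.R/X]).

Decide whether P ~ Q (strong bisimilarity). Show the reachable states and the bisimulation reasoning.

Reachable graph of P (4 states):
  m0 = rec X. b.0\{a} + d.b.0 + a.0 + d.X | =a=> m1, =b=> m2, =d=> m0, =d=> m3
  m1 = 0 | ·
  m2 = 0\{a} | ·
  m3 = b.0 | =b=> m1
Reachable graph of Q (4 states):
  n0 = rec X. b.0\{a} + d.b.0 + d.X | =b=> n1, =d=> n0, =d=> n2
  n1 = 0\{a} | ·
  n2 = b.0 | =b=> n3
  n3 = 0 | ·
Coarsest stable partition (strong bisimilarity classes):
  B0 = {m0}
  B1 = {m1, m2, n1, n3}
  B2 = {m3, n2}
  B3 = {n0}
m0 ∈ B0, n0 ∈ B3 → different blocks

P ≁ Q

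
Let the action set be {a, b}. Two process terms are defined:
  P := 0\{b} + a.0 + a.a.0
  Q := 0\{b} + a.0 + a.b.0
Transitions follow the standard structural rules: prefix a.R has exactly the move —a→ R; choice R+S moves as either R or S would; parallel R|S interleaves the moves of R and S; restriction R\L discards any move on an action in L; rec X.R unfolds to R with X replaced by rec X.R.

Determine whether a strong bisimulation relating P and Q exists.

Reachable graph of P (3 states):
  s0 = 0\{b} + a.0 + a.a.0 | ··a··> s1, ··a··> s2
  s1 = 0 | ∅
  s2 = a.0 | ··a··> s1
Reachable graph of Q (3 states):
  t0 = 0\{b} + a.0 + a.b.0 | ··a··> t1, ··a··> t2
  t1 = 0 | ∅
  t2 = b.0 | ··b··> t1
Bisimilarity quotient blocks:
  B0 = {s0}
  B1 = {s1, t1}
  B2 = {s2}
  B3 = {t0}
  B4 = {t2}
s0 ∈ B0, t0 ∈ B3 → different blocks

NO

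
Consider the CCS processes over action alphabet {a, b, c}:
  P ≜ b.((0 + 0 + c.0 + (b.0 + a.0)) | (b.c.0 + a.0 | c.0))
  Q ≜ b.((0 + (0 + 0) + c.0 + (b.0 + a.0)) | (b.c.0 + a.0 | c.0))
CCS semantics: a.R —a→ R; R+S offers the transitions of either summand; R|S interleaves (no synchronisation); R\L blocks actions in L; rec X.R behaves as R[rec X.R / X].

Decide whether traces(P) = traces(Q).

P's transition system — 13 states:
  p0 = b.((0 + 0 + c.0 + (b.0 + a.0)) | (b.c.0 + a.0 | c.0)) :: --b--▸ p1
  p1 = (0 + 0 + c.0 + (b.0 + a.0)) | (b.c.0 + a.0 | c.0) :: --a--▸ p2, --a--▸ p3, --b--▸ p3, --b--▸ p4, --c--▸ p3, --c--▸ p5
  p2 = (0 + 0 + c.0 + (b.0 + a.0)) | (0 | c.0) :: --a--▸ p6, --b--▸ p6, --c--▸ p6, --c--▸ p7
  p3 = 0 | (b.c.0 + a.0 | c.0) :: --a--▸ p6, --b--▸ p8, --c--▸ p9
  p4 = (0 + 0 + c.0 + (b.0 + a.0)) | c.0 :: --a--▸ p8, --b--▸ p8, --c--▸ p10, --c--▸ p8
  p5 = (0 + 0 + c.0 + (b.0 + a.0)) | (a.0 | 0) :: --a--▸ p7, --a--▸ p9, --b--▸ p9, --c--▸ p9
  p6 = 0 | (0 | c.0) :: --c--▸ p11
  p7 = (0 + 0 + c.0 + (b.0 + a.0)) | (0 | 0) :: --a--▸ p11, --b--▸ p11, --c--▸ p11
  p8 = 0 | c.0 :: --c--▸ p12
  p9 = 0 | (a.0 | 0) :: --a--▸ p11
  p10 = (0 + 0 + c.0 + (b.0 + a.0)) | 0 :: --a--▸ p12, --b--▸ p12, --c--▸ p12
  p11 = 0 | (0 | 0) :: stopped
  p12 = 0 | 0 :: stopped
Q's transition system — 13 states:
  q0 = b.((0 + (0 + 0) + c.0 + (b.0 + a.0)) | (b.c.0 + a.0 | c.0)) :: --b--▸ q1
  q1 = (0 + (0 + 0) + c.0 + (b.0 + a.0)) | (b.c.0 + a.0 | c.0) :: --a--▸ q2, --a--▸ q3, --b--▸ q3, --b--▸ q4, --c--▸ q3, --c--▸ q5
  q2 = (0 + (0 + 0) + c.0 + (b.0 + a.0)) | (0 | c.0) :: --a--▸ q6, --b--▸ q6, --c--▸ q6, --c--▸ q7
  q3 = 0 | (b.c.0 + a.0 | c.0) :: --a--▸ q6, --b--▸ q8, --c--▸ q9
  q4 = (0 + (0 + 0) + c.0 + (b.0 + a.0)) | c.0 :: --a--▸ q8, --b--▸ q8, --c--▸ q10, --c--▸ q8
  q5 = (0 + (0 + 0) + c.0 + (b.0 + a.0)) | (a.0 | 0) :: --a--▸ q7, --a--▸ q9, --b--▸ q9, --c--▸ q9
  q6 = 0 | (0 | c.0) :: --c--▸ q11
  q7 = (0 + (0 + 0) + c.0 + (b.0 + a.0)) | (0 | 0) :: --a--▸ q11, --b--▸ q11, --c--▸ q11
  q8 = 0 | c.0 :: --c--▸ q12
  q9 = 0 | (a.0 | 0) :: --a--▸ q11
  q10 = (0 + (0 + 0) + c.0 + (b.0 + a.0)) | 0 :: --a--▸ q12, --b--▸ q12, --c--▸ q12
  q11 = 0 | (0 | 0) :: stopped
  q12 = 0 | 0 :: stopped
Bisimilarity quotient blocks:
  B0 = {p0, q0}
  B1 = {p1, q1}
  B2 = {p3, q3}
  B3 = {p6, p8, q6, q8}
  B4 = {p11, p12, q11, q12}
  B5 = {p9, q9}
  B6 = {p5, q5}
  B7 = {p10, p7, q10, q7}
  B8 = {p2, p4, q2, q4}
p0 ∈ B0, q0 ∈ B0 → same block
Bisimilar ⇒ trace-equivalent.

traces(P) = traces(Q)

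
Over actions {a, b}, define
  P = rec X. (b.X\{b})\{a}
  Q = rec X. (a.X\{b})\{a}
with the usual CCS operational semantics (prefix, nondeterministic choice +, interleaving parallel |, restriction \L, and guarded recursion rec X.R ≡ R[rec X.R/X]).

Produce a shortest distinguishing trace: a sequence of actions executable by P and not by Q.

LTS(P): 2 reachable states
  p0 = rec X. (b.X\{b})\{a} :: --b--▸ p1
  p1 = (rec X. (b.X\{b})\{a})\{b}\{a} :: ·
LTS(Q): 1 reachable states
  q0 = rec X. (a.X\{b})\{a} :: ·
Run σ = ⟨b⟩ on P: start {p0}
  step 1 (b): {p1}
  — P admits the full trace.
Run σ = ⟨b⟩ on Q: start {q0}
  step 1 (b): ∅ (Q stuck)

b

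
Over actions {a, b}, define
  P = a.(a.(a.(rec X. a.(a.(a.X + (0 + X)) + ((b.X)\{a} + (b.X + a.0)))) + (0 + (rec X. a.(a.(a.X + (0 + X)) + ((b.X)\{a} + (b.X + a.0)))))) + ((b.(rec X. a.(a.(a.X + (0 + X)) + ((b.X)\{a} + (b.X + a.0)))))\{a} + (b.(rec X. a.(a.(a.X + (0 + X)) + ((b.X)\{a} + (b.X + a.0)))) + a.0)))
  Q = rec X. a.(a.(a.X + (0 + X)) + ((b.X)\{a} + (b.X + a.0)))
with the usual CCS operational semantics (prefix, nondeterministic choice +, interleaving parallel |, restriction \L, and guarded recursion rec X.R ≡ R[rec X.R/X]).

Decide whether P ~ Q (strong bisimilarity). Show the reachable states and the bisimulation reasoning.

YES

LTS(P): 6 reachable states
  p0 = a.(a.(a.(rec X. a.(a.(a.X + (0 + X)) + ((b.X)\{a} + (b.X + a.0)))) + (0 + (rec X. a.(a.(a.X + (0 + X)) + ((b.X)\{a} + (b.X + a.0)))))) + ((b.(rec X. a.(a.(a.X + (0 + X)) + ((b.X)\{a} + (b.X + a.0)))))\{a} + (b.(rec X. a.(a.(a.X + (0 + X)) + ((b.X)\{a} + (b.X + a.0)))) + a.0))) ⊢ --a--▸ p1
  p1 = a.(a.(rec X. a.(a.(a.X + (0 + X)) + ((b.X)\{a} + (b.X + a.0)))) + (0 + (rec X. a.(a.(a.X + (0 + X)) + ((b.X)\{a} + (b.X + a.0)))))) + ((b.(rec X. a.(a.(a.X + (0 + X)) + ((b.X)\{a} + (b.X + a.0)))))\{a} + (b.(rec X. a.(a.(a.X + (0 + X)) + ((b.X)\{a} + (b.X + a.0)))) + a.0)) ⊢ --a--▸ p2, --a--▸ p3, --b--▸ p4, --b--▸ p5
  p2 = 0 ⊢ ∅
  p3 = a.(rec X. a.(a.(a.X + (0 + X)) + ((b.X)\{a} + (b.X + a.0)))) + (0 + (rec X. a.(a.(a.X + (0 + X)) + ((b.X)\{a} + (b.X + a.0))))) ⊢ --a--▸ p1, --a--▸ p5
  p4 = (rec X. a.(a.(a.X + (0 + X)) + ((b.X)\{a} + (b.X + a.0))))\{a} ⊢ ∅
  p5 = rec X. a.(a.(a.X + (0 + X)) + ((b.X)\{a} + (b.X + a.0))) ⊢ --a--▸ p1
LTS(Q): 5 reachable states
  q0 = rec X. a.(a.(a.X + (0 + X)) + ((b.X)\{a} + (b.X + a.0))) ⊢ --a--▸ q1
  q1 = a.(a.(rec X. a.(a.(a.X + (0 + X)) + ((b.X)\{a} + (b.X + a.0)))) + (0 + (rec X. a.(a.(a.X + (0 + X)) + ((b.X)\{a} + (b.X + a.0)))))) + ((b.(rec X. a.(a.(a.X + (0 + X)) + ((b.X)\{a} + (b.X + a.0)))))\{a} + (b.(rec X. a.(a.(a.X + (0 + X)) + ((b.X)\{a} + (b.X + a.0)))) + a.0)) ⊢ --a--▸ q2, --a--▸ q3, --b--▸ q0, --b--▸ q4
  q2 = 0 ⊢ ∅
  q3 = a.(rec X. a.(a.(a.X + (0 + X)) + ((b.X)\{a} + (b.X + a.0)))) + (0 + (rec X. a.(a.(a.X + (0 + X)) + ((b.X)\{a} + (b.X + a.0))))) ⊢ --a--▸ q0, --a--▸ q1
  q4 = (rec X. a.(a.(a.X + (0 + X)) + ((b.X)\{a} + (b.X + a.0))))\{a} ⊢ ∅
Coarsest stable partition (strong bisimilarity classes):
  B0 = {p0, p5, q0}
  B1 = {p1, q1}
  B2 = {p2, p4, q2, q4}
  B3 = {p3, q3}
p0 ∈ B0, q0 ∈ B0 → same block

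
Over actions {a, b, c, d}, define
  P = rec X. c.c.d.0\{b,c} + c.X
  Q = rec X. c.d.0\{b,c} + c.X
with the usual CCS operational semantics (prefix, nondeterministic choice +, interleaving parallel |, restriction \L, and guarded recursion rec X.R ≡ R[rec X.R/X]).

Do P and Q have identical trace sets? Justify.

Reachable graph of P (4 states):
  m0 = rec X. c.c.d.0\{b,c} + c.X ⊢ ··c··> m0, ··c··> m1
  m1 = c.d.0\{b,c} ⊢ ··c··> m2
  m2 = d.0\{b,c} ⊢ ··d··> m3
  m3 = 0\{b,c} ⊢ (no moves)
Reachable graph of Q (3 states):
  n0 = rec X. c.d.0\{b,c} + c.X ⊢ ··c··> n0, ··c··> n1
  n1 = d.0\{b,c} ⊢ ··d··> n2
  n2 = 0\{b,c} ⊢ (no moves)
Executing cd from Q (initial set {n0}):
  step 1 (c): {n0, n1}
  step 2 (d): {n2}
  ✓ Q
Executing cd from P (initial set {m0}):
  step 1 (c): {m0, m1}
  step 2 (d): ∅  — P cannot continue

traces(P) ≠ traces(Q) — witness ⟨cd⟩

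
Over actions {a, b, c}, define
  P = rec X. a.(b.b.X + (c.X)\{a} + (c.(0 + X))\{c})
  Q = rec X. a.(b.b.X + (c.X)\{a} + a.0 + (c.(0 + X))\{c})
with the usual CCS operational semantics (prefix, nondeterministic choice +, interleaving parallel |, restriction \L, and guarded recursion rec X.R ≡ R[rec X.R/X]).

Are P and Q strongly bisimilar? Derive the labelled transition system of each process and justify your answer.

not bisimilar

LTS(P): 4 reachable states
  p0 = rec X. a.(b.b.X + (c.X)\{a} + (c.(0 + X))\{c}) has moves —a→ p1
  p1 = b.b.(rec X. a.(b.b.X + (c.X)\{a} + (c.(0 + X))\{c})) + (c.(rec X. a.(b.b.X + (c.X)\{a} + (c.(0 + X))\{c})))\{a} + (c.(0 + (rec X. a.(b.b.X + (c.X)\{a} + (c.(0 + X))\{c}))))\{c} has moves —b→ p2, —c→ p3
  p2 = b.(rec X. a.(b.b.X + (c.X)\{a} + (c.(0 + X))\{c})) has moves —b→ p0
  p3 = (rec X. a.(b.b.X + (c.X)\{a} + (c.(0 + X))\{c}))\{a} has moves deadlocked
LTS(Q): 5 reachable states
  q0 = rec X. a.(b.b.X + (c.X)\{a} + a.0 + (c.(0 + X))\{c}) has moves —a→ q1
  q1 = b.b.(rec X. a.(b.b.X + (c.X)\{a} + a.0 + (c.(0 + X))\{c})) + (c.(rec X. a.(b.b.X + (c.X)\{a} + a.0 + (c.(0 + X))\{c})))\{a} + a.0 + (c.(0 + (rec X. a.(b.b.X + (c.X)\{a} + a.0 + (c.(0 + X))\{c}))))\{c} has moves —a→ q2, —b→ q3, —c→ q4
  q2 = 0 has moves deadlocked
  q3 = b.(rec X. a.(b.b.X + (c.X)\{a} + a.0 + (c.(0 + X))\{c})) has moves —b→ q0
  q4 = (rec X. a.(b.b.X + (c.X)\{a} + a.0 + (c.(0 + X))\{c}))\{a} has moves deadlocked
Coarsest stable partition (strong bisimilarity classes):
  B0 = {p0}
  B1 = {p1}
  B2 = {p3, q2, q4}
  B3 = {p2}
  B4 = {q0}
  B5 = {q1}
  B6 = {q3}
p0 ∈ B0, q0 ∈ B4 → different blocks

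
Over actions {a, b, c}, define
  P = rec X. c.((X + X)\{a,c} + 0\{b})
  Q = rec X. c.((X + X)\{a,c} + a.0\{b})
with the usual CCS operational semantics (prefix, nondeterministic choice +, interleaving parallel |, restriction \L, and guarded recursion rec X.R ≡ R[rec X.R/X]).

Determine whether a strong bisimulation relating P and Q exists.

not bisimilar

P's transition system — 2 states:
  s0 = rec X. c.((X + X)\{a,c} + 0\{b}) → =c=> s1
  s1 = ((rec X. c.((X + X)\{a,c} + 0\{b})) + (rec X. c.((X + X)\{a,c} + 0\{b})))\{a,c} + 0\{b} → ·
Q's transition system — 3 states:
  t0 = rec X. c.((X + X)\{a,c} + a.0\{b}) → =c=> t1
  t1 = ((rec X. c.((X + X)\{a,c} + a.0\{b})) + (rec X. c.((X + X)\{a,c} + a.0\{b})))\{a,c} + a.0\{b} → =a=> t2
  t2 = 0\{b} → ·
Coarsest stable partition (strong bisimilarity classes):
  B0 = {s0}
  B1 = {s1, t2}
  B2 = {t0}
  B3 = {t1}
s0 ∈ B0, t0 ∈ B2 → different blocks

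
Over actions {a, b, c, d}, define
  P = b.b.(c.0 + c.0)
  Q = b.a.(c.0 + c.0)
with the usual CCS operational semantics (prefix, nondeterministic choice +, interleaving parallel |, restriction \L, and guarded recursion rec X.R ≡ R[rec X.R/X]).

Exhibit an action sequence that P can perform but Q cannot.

P's transition system — 4 states:
  m0 = b.b.(c.0 + c.0) → —b→ m1
  m1 = b.(c.0 + c.0) → —b→ m2
  m2 = c.0 + c.0 → —c→ m3
  m3 = 0 → stopped
Q's transition system — 4 states:
  n0 = b.a.(c.0 + c.0) → —b→ n1
  n1 = a.(c.0 + c.0) → —a→ n2
  n2 = c.0 + c.0 → —c→ n3
  n3 = 0 → stopped
Run σ = ⟨bb⟩ on P: start {m0}
  after b @ step 1: {m1}
  after b @ step 2: {m2}
  P completes σ.
Run σ = ⟨bb⟩ on Q: start {n0}
  after b @ step 1: {n1}
  after b @ step 2: ∅  — Q cannot continue

bb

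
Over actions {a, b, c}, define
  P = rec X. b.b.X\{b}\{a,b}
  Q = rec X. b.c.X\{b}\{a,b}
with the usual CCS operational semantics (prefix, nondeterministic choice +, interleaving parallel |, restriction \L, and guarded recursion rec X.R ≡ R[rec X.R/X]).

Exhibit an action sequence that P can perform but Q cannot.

bb

P's transition system — 3 states:
  m0 = rec X. b.b.X\{b}\{a,b} → =b=> m1
  m1 = b.(rec X. b.b.X\{b}\{a,b})\{b}\{a,b} → =b=> m2
  m2 = (rec X. b.b.X\{b}\{a,b})\{b}\{a,b} → deadlocked
Q's transition system — 3 states:
  n0 = rec X. b.c.X\{b}\{a,b} → =b=> n1
  n1 = c.(rec X. b.c.X\{b}\{a,b})\{b}\{a,b} → =c=> n2
  n2 = (rec X. b.c.X\{b}\{a,b})\{b}\{a,b} → deadlocked
Trace ⟨bb⟩ through P, begin at {m0}:
  after b @ step 1: {m1}
  after b @ step 2: {m2}
  ✓ P
Trace ⟨bb⟩ through Q, begin at {n0}:
  after b @ step 1: {n1}
  after b @ step 2: ∅ (Q stuck)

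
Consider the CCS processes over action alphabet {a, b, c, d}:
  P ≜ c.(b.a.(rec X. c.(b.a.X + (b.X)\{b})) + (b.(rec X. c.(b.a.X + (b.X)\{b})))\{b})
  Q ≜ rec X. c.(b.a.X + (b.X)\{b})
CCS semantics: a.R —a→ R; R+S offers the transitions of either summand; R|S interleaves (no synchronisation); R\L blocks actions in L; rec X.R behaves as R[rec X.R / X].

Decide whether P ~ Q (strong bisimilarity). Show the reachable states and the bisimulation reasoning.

P's transition system — 4 states:
  u0 = c.(b.a.(rec X. c.(b.a.X + (b.X)\{b})) + (b.(rec X. c.(b.a.X + (b.X)\{b})))\{b}) → =c=> u1
  u1 = b.a.(rec X. c.(b.a.X + (b.X)\{b})) + (b.(rec X. c.(b.a.X + (b.X)\{b})))\{b} → =b=> u2
  u2 = a.(rec X. c.(b.a.X + (b.X)\{b})) → =a=> u3
  u3 = rec X. c.(b.a.X + (b.X)\{b}) → =c=> u1
Q's transition system — 3 states:
  v0 = rec X. c.(b.a.X + (b.X)\{b}) → =c=> v1
  v1 = b.a.(rec X. c.(b.a.X + (b.X)\{b})) + (b.(rec X. c.(b.a.X + (b.X)\{b})))\{b} → =b=> v2
  v2 = a.(rec X. c.(b.a.X + (b.X)\{b})) → =a=> v0
Bisimilarity quotient blocks:
  B0 = {u0, u3, v0}
  B1 = {u1, v1}
  B2 = {u2, v2}
u0 ∈ B0, v0 ∈ B0 → same block

YES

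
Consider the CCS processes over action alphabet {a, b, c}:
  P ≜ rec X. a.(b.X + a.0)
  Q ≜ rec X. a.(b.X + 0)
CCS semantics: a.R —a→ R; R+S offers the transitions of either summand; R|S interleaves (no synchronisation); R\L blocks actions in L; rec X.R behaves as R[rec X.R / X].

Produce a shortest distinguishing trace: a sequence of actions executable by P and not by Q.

LTS(P): 3 reachable states
  p0 = rec X. a.(b.X + a.0) has moves -a-> p1
  p1 = b.(rec X. a.(b.X + a.0)) + a.0 has moves -a-> p2, -b-> p0
  p2 = 0 has moves ∅
LTS(Q): 2 reachable states
  q0 = rec X. a.(b.X + 0) has moves -a-> q1
  q1 = b.(rec X. a.(b.X + 0)) + 0 has moves -b-> q0
Executing aa from P (initial set {p0}):
  step 1 (a): {p1}
  step 2 (a): {p2}
  ✓ P
Executing aa from Q (initial set {q0}):
  step 1 (a): {q1}
  step 2 (a): ∅ (Q stuck)

aa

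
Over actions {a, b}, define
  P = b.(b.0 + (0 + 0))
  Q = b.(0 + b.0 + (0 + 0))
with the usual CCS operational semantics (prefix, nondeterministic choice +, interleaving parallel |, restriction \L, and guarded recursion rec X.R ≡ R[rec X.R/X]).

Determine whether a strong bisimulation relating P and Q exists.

P ~ Q

LTS(P): 3 reachable states
  p0 = b.(b.0 + (0 + 0)) | ··b··> p1
  p1 = b.0 + (0 + 0) | ··b··> p2
  p2 = 0 | ·
LTS(Q): 3 reachable states
  q0 = b.(0 + b.0 + (0 + 0)) | ··b··> q1
  q1 = 0 + b.0 + (0 + 0) | ··b··> q2
  q2 = 0 | ·
Bisimilarity quotient blocks:
  B0 = {p0, q0}
  B1 = {p1, q1}
  B2 = {p2, q2}
p0 ∈ B0, q0 ∈ B0 → same block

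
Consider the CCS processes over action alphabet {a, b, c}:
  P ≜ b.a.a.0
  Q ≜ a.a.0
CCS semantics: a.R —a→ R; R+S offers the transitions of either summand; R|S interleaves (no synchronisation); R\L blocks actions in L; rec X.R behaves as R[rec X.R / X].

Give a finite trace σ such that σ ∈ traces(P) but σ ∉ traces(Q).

b

Reachable graph of P (4 states):
  p0 = b.a.a.0 :: -b-> p1
  p1 = a.a.0 :: -a-> p2
  p2 = a.0 :: -a-> p3
  p3 = 0 :: stopped
Reachable graph of Q (3 states):
  q0 = a.a.0 :: -a-> q1
  q1 = a.0 :: -a-> q2
  q2 = 0 :: stopped
Run σ = ⟨b⟩ on P: start {p0}
  [1] b ⇒ {p1}
  ✓ P
Run σ = ⟨b⟩ on Q: start {q0}
  [1] b ⇒ ∅ (Q stuck)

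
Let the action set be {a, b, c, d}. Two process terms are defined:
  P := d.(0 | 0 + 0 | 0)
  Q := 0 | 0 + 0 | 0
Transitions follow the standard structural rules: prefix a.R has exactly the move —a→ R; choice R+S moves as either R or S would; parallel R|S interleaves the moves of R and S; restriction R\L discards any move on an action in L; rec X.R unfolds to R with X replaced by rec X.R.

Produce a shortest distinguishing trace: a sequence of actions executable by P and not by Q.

d

P's transition system — 2 states:
  m0 = d.(0 | 0 + 0 | 0) | --d--▸ m1
  m1 = 0 | 0 + 0 | 0 | deadlocked
Q's transition system — 1 states:
  n0 = 0 | 0 + 0 | 0 | deadlocked
Trace ⟨d⟩ through P, begin at {m0}:
  after d @ step 1: {m1}
  P completes σ.
Trace ⟨d⟩ through Q, begin at {n0}:
  after d @ step 1: no successor for Q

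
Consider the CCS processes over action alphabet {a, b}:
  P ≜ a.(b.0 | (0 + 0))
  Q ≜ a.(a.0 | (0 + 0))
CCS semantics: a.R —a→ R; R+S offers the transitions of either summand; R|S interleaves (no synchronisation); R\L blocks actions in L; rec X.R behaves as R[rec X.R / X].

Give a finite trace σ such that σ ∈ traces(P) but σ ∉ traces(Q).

ab

Reachable graph of P (3 states):
  m0 = a.(b.0 | (0 + 0)) has moves --a--▸ m1
  m1 = b.0 | (0 + 0) has moves --b--▸ m2
  m2 = 0 | (0 + 0) has moves stopped
Reachable graph of Q (3 states):
  n0 = a.(a.0 | (0 + 0)) has moves --a--▸ n1
  n1 = a.0 | (0 + 0) has moves --a--▸ n2
  n2 = 0 | (0 + 0) has moves stopped
Run σ = ⟨ab⟩ on P: start {m0}
  after a @ step 1: {m1}
  after b @ step 2: {m2}
  P completes σ.
Run σ = ⟨ab⟩ on Q: start {n0}
  after a @ step 1: {n1}
  after b @ step 2: no successor for Q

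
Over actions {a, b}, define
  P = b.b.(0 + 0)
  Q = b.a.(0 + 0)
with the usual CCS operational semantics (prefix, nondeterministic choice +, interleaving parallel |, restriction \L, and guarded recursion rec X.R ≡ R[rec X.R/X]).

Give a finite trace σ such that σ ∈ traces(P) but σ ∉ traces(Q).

bb

Reachable graph of P (3 states):
  u0 = b.b.(0 + 0) has moves ··b··> u1
  u1 = b.(0 + 0) has moves ··b··> u2
  u2 = 0 + 0 has moves ·
Reachable graph of Q (3 states):
  v0 = b.a.(0 + 0) has moves ··b··> v1
  v1 = a.(0 + 0) has moves ··a··> v2
  v2 = 0 + 0 has moves ·
Run σ = ⟨bb⟩ on P: start {u0}
  [1] b ⇒ {u1}
  [2] b ⇒ {u2}
  ✓ P
Run σ = ⟨bb⟩ on Q: start {v0}
  [1] b ⇒ {v1}
  [2] b ⇒ no successor for Q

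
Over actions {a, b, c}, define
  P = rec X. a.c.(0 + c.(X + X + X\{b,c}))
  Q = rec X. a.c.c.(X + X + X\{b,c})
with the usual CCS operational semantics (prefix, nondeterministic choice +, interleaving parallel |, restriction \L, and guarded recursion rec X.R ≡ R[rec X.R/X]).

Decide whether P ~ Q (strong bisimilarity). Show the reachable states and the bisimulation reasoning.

Reachable graph of P (5 states):
  u0 = rec X. a.c.(0 + c.(X + X + X\{b,c})) | —a→ u1
  u1 = c.(0 + c.((rec X. a.c.(0 + c.(X + X + X\{b,c}))) + (rec X. a.c.(0 + c.(X + X + X\{b,c}))) + (rec X. a.c.(0 + c.(X + X + X\{b,c})))\{b,c})) | —c→ u2
  u2 = 0 + c.((rec X. a.c.(0 + c.(X + X + X\{b,c}))) + (rec X. a.c.(0 + c.(X + X + X\{b,c}))) + (rec X. a.c.(0 + c.(X + X + X\{b,c})))\{b,c}) | —c→ u3
  u3 = (rec X. a.c.(0 + c.(X + X + X\{b,c}))) + (rec X. a.c.(0 + c.(X + X + X\{b,c}))) + (rec X. a.c.(0 + c.(X + X + X\{b,c})))\{b,c} | —a→ u1, —a→ u4
  u4 = (c.(0 + c.((rec X. a.c.(0 + c.(X + X + X\{b,c}))) + (rec X. a.c.(0 + c.(X + X + X\{b,c}))) + (rec X. a.c.(0 + c.(X + X + X\{b,c})))\{b,c})))\{b,c} | ∅
Reachable graph of Q (5 states):
  v0 = rec X. a.c.c.(X + X + X\{b,c}) | —a→ v1
  v1 = c.c.((rec X. a.c.c.(X + X + X\{b,c})) + (rec X. a.c.c.(X + X + X\{b,c})) + (rec X. a.c.c.(X + X + X\{b,c}))\{b,c}) | —c→ v2
  v2 = c.((rec X. a.c.c.(X + X + X\{b,c})) + (rec X. a.c.c.(X + X + X\{b,c})) + (rec X. a.c.c.(X + X + X\{b,c}))\{b,c}) | —c→ v3
  v3 = (rec X. a.c.c.(X + X + X\{b,c})) + (rec X. a.c.c.(X + X + X\{b,c})) + (rec X. a.c.c.(X + X + X\{b,c}))\{b,c} | —a→ v1, —a→ v4
  v4 = (c.c.((rec X. a.c.c.(X + X + X\{b,c})) + (rec X. a.c.c.(X + X + X\{b,c})) + (rec X. a.c.c.(X + X + X\{b,c}))\{b,c}))\{b,c} | ∅
Coarsest stable partition (strong bisimilarity classes):
  B0 = {u0, v0}
  B1 = {u1, v1}
  B2 = {u2, v2}
  B3 = {u3, v3}
  B4 = {u4, v4}
u0 ∈ B0, v0 ∈ B0 → same block

bisimilar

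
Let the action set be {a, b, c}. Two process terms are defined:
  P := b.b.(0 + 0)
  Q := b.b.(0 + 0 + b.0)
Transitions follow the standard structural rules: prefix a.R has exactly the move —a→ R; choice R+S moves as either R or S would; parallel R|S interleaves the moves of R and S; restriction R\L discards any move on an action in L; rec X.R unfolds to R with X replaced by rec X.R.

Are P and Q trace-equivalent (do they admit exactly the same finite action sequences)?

P's transition system — 3 states:
  p0 = b.b.(0 + 0) | -b-> p1
  p1 = b.(0 + 0) | -b-> p2
  p2 = 0 + 0 | ∅
Q's transition system — 4 states:
  q0 = b.b.(0 + 0 + b.0) | -b-> q1
  q1 = b.(0 + 0 + b.0) | -b-> q2
  q2 = 0 + 0 + b.0 | -b-> q3
  q3 = 0 | ∅
Executing bbb from Q (initial set {q0}):
  after b @ step 1: {q1}
  after b @ step 2: {q2}
  after b @ step 3: {q3}
  Q completes σ.
Executing bbb from P (initial set {p0}):
  after b @ step 1: {p1}
  after b @ step 2: {p2}
  after b @ step 3: no successor for P

NO — witness ⟨bbb⟩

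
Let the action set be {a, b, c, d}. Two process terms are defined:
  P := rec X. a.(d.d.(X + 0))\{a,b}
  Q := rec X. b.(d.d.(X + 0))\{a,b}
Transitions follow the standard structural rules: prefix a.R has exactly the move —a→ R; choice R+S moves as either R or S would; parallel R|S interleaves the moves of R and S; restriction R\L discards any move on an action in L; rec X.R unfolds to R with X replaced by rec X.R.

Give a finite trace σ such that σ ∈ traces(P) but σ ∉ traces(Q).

a

LTS(P): 4 reachable states
  s0 = rec X. a.(d.d.(X + 0))\{a,b} :: --a--▸ s1
  s1 = (d.d.((rec X. a.(d.d.(X + 0))\{a,b}) + 0))\{a,b} :: --d--▸ s2
  s2 = (d.((rec X. a.(d.d.(X + 0))\{a,b}) + 0))\{a,b} :: --d--▸ s3
  s3 = ((rec X. a.(d.d.(X + 0))\{a,b}) + 0)\{a,b} :: (no moves)
LTS(Q): 4 reachable states
  t0 = rec X. b.(d.d.(X + 0))\{a,b} :: --b--▸ t1
  t1 = (d.d.((rec X. b.(d.d.(X + 0))\{a,b}) + 0))\{a,b} :: --d--▸ t2
  t2 = (d.((rec X. b.(d.d.(X + 0))\{a,b}) + 0))\{a,b} :: --d--▸ t3
  t3 = ((rec X. b.(d.d.(X + 0))\{a,b}) + 0)\{a,b} :: (no moves)
Run σ = ⟨a⟩ on P: start {s0}
  [1] a ⇒ {s1}
  — P admits the full trace.
Run σ = ⟨a⟩ on Q: start {t0}
  [1] a ⇒ ∅  — Q cannot continue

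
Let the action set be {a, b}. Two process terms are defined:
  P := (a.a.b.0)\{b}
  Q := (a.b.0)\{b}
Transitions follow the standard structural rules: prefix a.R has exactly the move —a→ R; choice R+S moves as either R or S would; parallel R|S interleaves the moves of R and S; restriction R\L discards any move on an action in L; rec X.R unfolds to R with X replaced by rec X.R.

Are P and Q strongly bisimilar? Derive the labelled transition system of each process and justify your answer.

P's transition system — 3 states:
  s0 = (a.a.b.0)\{b} | ··a··> s1
  s1 = (a.b.0)\{b} | ··a··> s2
  s2 = (b.0)\{b} | stopped
Q's transition system — 2 states:
  t0 = (a.b.0)\{b} | ··a··> t1
  t1 = (b.0)\{b} | stopped
Coarsest stable partition (strong bisimilarity classes):
  B0 = {s0}
  B1 = {s1, t0}
  B2 = {s2, t1}
s0 ∈ B0, t0 ∈ B1 → different blocks

P ≁ Q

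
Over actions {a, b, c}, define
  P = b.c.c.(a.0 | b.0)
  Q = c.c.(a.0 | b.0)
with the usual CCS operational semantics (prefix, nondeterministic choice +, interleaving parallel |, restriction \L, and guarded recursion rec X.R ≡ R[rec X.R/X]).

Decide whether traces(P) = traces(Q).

P's transition system — 7 states:
  m0 = b.c.c.(a.0 | b.0) ⊢ -b-> m1
  m1 = c.c.(a.0 | b.0) ⊢ -c-> m2
  m2 = c.(a.0 | b.0) ⊢ -c-> m3
  m3 = a.0 | b.0 ⊢ -a-> m4, -b-> m5
  m4 = 0 | b.0 ⊢ -b-> m6
  m5 = a.0 | 0 ⊢ -a-> m6
  m6 = 0 | 0 ⊢ ∅
Q's transition system — 6 states:
  n0 = c.c.(a.0 | b.0) ⊢ -c-> n1
  n1 = c.(a.0 | b.0) ⊢ -c-> n2
  n2 = a.0 | b.0 ⊢ -a-> n3, -b-> n4
  n3 = 0 | b.0 ⊢ -b-> n5
  n4 = a.0 | 0 ⊢ -a-> n5
  n5 = 0 | 0 ⊢ ∅
Executing b from P (initial set {m0}):
  after b @ step 1: {m1}
  — P admits the full trace.
Executing b from Q (initial set {n0}):
  after b @ step 1: no successor for Q

NO — witness ⟨b⟩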